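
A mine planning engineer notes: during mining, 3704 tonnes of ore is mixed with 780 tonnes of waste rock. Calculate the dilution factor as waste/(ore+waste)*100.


Total material = ore + waste
= 3704 + 780 = 4484 tonnes
Dilution = waste / total * 100
= 780 / 4484 * 100
= 0.1739518287 * 100
= 17.3952%

17.3952%


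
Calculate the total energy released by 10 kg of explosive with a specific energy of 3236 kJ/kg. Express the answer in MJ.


32.36 MJ

Energy = mass * specific_energy / 1000
= 10 * 3236 / 1000
= 32360 / 1000
= 32.36 MJ


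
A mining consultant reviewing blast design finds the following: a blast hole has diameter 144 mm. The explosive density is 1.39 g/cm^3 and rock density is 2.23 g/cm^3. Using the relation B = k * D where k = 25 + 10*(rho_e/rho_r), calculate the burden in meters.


First, compute k:
rho_e / rho_r = 1.39 / 2.23 = 0.6233183857
k = 25 + 10 * 0.6233183857 = 31.23318386
Then, compute burden:
B = k * D / 1000 = 31.23318386 * 144 / 1000
= 4497.578475 / 1000
= 4.4976 m

4.4976 m


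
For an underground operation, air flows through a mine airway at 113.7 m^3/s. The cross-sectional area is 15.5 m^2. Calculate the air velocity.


Velocity = flow rate / cross-sectional area
= 113.7 / 15.5
= 7.3355 m/s

7.3355 m/s


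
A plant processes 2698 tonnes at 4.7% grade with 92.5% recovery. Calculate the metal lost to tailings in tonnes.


Total metal in feed:
= 2698 * 4.7 / 100 = 126.806 tonnes
Metal recovered:
= 126.806 * 92.5 / 100 = 117.29555 tonnes
Metal lost to tailings:
= 126.806 - 117.29555
= 9.5105 tonnes

9.5105 tonnes


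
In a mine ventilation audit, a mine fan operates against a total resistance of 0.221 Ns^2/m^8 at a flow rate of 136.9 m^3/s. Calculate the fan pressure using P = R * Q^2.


4141.8958 Pa

Compute Q^2:
Q^2 = 136.9^2 = 18741.61
Compute pressure:
P = R * Q^2 = 0.221 * 18741.61
= 4141.8958 Pa


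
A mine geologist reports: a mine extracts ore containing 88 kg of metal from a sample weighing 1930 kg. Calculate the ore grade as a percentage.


Ore grade = (metal mass / ore mass) * 100
= (88 / 1930) * 100
= 0.04559585492 * 100
= 4.5596%

4.5596%


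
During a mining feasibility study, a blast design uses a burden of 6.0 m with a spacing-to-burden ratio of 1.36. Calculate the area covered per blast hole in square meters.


First, find the spacing:
Spacing = burden * ratio = 6.0 * 1.36
= 8.16 m
Then, calculate the area:
Area = burden * spacing = 6.0 * 8.16
= 48.96 m^2

48.96 m^2


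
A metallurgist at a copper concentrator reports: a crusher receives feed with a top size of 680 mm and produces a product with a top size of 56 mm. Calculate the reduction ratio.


12.1429

Reduction ratio = feed size / product size
= 680 / 56
= 12.1429


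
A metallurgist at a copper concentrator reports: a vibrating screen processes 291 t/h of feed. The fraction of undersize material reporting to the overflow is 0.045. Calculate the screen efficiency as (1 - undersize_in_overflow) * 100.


Screen efficiency = (1 - fraction of undersize in overflow) * 100
= (1 - 0.045) * 100
= 0.955 * 100
= 95.5%

95.5%


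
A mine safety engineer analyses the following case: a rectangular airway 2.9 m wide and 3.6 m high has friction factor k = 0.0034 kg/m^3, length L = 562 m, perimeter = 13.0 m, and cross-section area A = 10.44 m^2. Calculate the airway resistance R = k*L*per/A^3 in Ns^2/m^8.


0.0218 Ns^2/m^8

Compute the numerator:
k * L * per = 0.0034 * 562 * 13.0
= 24.8404
Compute the denominator:
A^3 = 10.44^3 = 1137.893184
Resistance:
R = 24.8404 / 1137.893184
= 0.0218 Ns^2/m^8


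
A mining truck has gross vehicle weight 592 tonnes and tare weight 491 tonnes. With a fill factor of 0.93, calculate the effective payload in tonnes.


Maximum payload = gross - tare
= 592 - 491 = 101 tonnes
Effective payload = max payload * fill factor
= 101 * 0.93
= 93.93 tonnes

93.93 tonnes


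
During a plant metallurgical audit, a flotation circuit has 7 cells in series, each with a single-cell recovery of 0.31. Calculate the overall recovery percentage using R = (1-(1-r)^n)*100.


Complement of single-cell recovery:
1 - r = 1 - 0.31 = 0.69
Raise to power n:
(1 - r)^7 = 0.69^7 = 0.07446353253
Overall recovery:
R = (1 - 0.07446353253) * 100
= 92.5536%

92.5536%


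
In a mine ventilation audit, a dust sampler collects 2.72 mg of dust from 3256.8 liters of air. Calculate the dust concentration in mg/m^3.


Convert liters to m^3: 1 m^3 = 1000 L
Concentration = mass / volume * 1000
= 2.72 / 3256.8 * 1000
= 0.0008351756325 * 1000
= 0.8352 mg/m^3

0.8352 mg/m^3


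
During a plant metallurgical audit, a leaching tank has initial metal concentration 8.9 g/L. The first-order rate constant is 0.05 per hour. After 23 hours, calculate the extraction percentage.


68.3363%

Compute the exponent:
-k * t = -0.05 * 23 = -1.15
Remaining concentration:
C = 8.9 * exp(-1.15)
= 8.9 * 0.3166367694
= 2.818067247 g/L
Extracted = 8.9 - 2.818067247 = 6.081932753 g/L
Extraction % = 6.081932753 / 8.9 * 100
= 68.3363%


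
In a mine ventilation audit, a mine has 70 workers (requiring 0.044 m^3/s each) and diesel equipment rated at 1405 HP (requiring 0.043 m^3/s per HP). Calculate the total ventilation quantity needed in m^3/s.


63.495 m^3/s

Airflow for workers:
Q_people = 70 * 0.044 = 3.08 m^3/s
Airflow for diesel equipment:
Q_diesel = 1405 * 0.043 = 60.415 m^3/s
Total ventilation:
Q_total = 3.08 + 60.415
= 63.495 m^3/s


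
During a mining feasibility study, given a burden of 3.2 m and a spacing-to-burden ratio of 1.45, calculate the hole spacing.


4.64 m

Spacing = burden * ratio
= 3.2 * 1.45
= 4.64 m


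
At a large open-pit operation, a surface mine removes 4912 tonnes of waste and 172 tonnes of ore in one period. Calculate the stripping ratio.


Stripping ratio = waste tonnage / ore tonnage
= 4912 / 172
= 28.5581

28.5581


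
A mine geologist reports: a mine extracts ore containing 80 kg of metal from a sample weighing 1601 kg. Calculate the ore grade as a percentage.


4.9969%

Ore grade = (metal mass / ore mass) * 100
= (80 / 1601) * 100
= 0.04996876952 * 100
= 4.9969%


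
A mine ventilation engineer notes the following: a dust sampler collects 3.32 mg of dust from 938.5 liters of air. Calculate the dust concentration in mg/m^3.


3.5376 mg/m^3

Convert liters to m^3: 1 m^3 = 1000 L
Concentration = mass / volume * 1000
= 3.32 / 938.5 * 1000
= 0.003537559936 * 1000
= 3.5376 mg/m^3


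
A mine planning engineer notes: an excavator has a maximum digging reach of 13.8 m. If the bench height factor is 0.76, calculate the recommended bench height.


10.488 m

Bench height = reach * factor
= 13.8 * 0.76
= 10.488 m


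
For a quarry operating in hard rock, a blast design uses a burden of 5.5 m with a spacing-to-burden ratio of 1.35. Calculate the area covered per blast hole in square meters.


40.8375 m^2

First, find the spacing:
Spacing = burden * ratio = 5.5 * 1.35
= 7.425 m
Then, calculate the area:
Area = burden * spacing = 5.5 * 7.425
= 40.8375 m^2


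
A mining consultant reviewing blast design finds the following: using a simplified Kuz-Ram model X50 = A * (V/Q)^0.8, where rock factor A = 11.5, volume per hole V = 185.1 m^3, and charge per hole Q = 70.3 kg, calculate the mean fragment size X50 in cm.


24.9493 cm

Compute V/Q:
V/Q = 185.1 / 70.3 = 2.633001422
Raise to the power 0.8:
(V/Q)^0.8 = 2.633001422^0.8 = 2.169506097
Multiply by A:
X50 = 11.5 * 2.169506097
= 24.9493 cm


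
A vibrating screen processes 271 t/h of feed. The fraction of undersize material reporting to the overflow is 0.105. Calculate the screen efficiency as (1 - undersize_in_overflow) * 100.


89.5%

Screen efficiency = (1 - fraction of undersize in overflow) * 100
= (1 - 0.105) * 100
= 0.895 * 100
= 89.5%


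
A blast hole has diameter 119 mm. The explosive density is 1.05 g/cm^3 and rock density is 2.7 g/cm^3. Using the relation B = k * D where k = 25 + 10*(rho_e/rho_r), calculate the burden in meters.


3.4378 m

First, compute k:
rho_e / rho_r = 1.05 / 2.7 = 0.3888888889
k = 25 + 10 * 0.3888888889 = 28.88888889
Then, compute burden:
B = k * D / 1000 = 28.88888889 * 119 / 1000
= 3437.777778 / 1000
= 3.4378 m


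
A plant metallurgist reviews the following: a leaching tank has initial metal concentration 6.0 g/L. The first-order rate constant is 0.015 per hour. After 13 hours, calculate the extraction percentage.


Compute the exponent:
-k * t = -0.015 * 13 = -0.195
Remaining concentration:
C = 6.0 * exp(-0.195)
= 6.0 * 0.8228346581
= 4.937007948 g/L
Extracted = 6.0 - 4.937007948 = 1.062992052 g/L
Extraction % = 1.062992052 / 6.0 * 100
= 17.7165%

17.7165%


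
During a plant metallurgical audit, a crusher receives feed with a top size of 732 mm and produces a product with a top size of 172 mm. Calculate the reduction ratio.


4.2558

Reduction ratio = feed size / product size
= 732 / 172
= 4.2558


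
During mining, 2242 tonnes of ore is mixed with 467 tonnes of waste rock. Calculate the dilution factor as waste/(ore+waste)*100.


Total material = ore + waste
= 2242 + 467 = 2709 tonnes
Dilution = waste / total * 100
= 467 / 2709 * 100
= 0.1723883352 * 100
= 17.2388%

17.2388%


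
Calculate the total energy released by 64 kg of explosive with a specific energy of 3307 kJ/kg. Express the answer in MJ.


211.648 MJ

Energy = mass * specific_energy / 1000
= 64 * 3307 / 1000
= 211648 / 1000
= 211.648 MJ


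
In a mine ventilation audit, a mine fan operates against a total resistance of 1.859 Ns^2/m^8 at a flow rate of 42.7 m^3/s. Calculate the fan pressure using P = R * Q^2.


Compute Q^2:
Q^2 = 42.7^2 = 1823.29
Compute pressure:
P = R * Q^2 = 1.859 * 1823.29
= 3389.4961 Pa

3389.4961 Pa


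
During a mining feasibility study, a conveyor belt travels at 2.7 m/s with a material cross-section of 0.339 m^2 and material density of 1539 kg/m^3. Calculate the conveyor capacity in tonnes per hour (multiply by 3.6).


Volumetric flow = speed * area
= 2.7 * 0.339 = 0.9153 m^3/s
Mass flow = volumetric * density
= 0.9153 * 1539 = 1408.6467 kg/s
Convert to t/h: multiply by 3.6
Capacity = 1408.6467 * 3.6
= 5071.1281 t/h

5071.1281 t/h


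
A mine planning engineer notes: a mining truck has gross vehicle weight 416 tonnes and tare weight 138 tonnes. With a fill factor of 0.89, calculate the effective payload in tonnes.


Maximum payload = gross - tare
= 416 - 138 = 278 tonnes
Effective payload = max payload * fill factor
= 278 * 0.89
= 247.42 tonnes

247.42 tonnes


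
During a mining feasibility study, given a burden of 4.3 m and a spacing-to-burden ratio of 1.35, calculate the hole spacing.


Spacing = burden * ratio
= 4.3 * 1.35
= 5.805 m

5.805 m


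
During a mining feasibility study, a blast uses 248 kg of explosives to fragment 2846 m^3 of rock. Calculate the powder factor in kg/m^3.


0.0871 kg/m^3

Powder factor = explosive mass / rock volume
= 248 / 2846
= 0.0871 kg/m^3


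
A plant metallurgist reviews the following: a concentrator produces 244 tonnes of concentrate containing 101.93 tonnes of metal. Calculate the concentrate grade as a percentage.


Grade = (metal in concentrate / concentrate mass) * 100
= (101.93 / 244) * 100
= 0.4177459016 * 100
= 41.7746%

41.7746%


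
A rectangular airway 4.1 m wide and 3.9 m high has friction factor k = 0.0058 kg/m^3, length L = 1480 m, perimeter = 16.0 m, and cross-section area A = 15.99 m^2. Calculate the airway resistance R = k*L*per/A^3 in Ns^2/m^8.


Compute the numerator:
k * L * per = 0.0058 * 1480 * 16.0
= 137.344
Compute the denominator:
A^3 = 15.99^3 = 4088.324799
Resistance:
R = 137.344 / 4088.324799
= 0.0336 Ns^2/m^8

0.0336 Ns^2/m^8


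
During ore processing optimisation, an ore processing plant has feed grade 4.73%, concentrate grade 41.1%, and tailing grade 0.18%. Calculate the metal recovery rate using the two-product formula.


96.6176%

Using the two-product formula:
R = 100 * c * (f - t) / (f * (c - t))
Numerator = 100 * 41.1 * (4.73 - 0.18)
= 100 * 41.1 * 4.55
= 18700.5
Denominator = 4.73 * (41.1 - 0.18)
= 4.73 * 40.92
= 193.5516
R = 18700.5 / 193.5516
= 96.6176%


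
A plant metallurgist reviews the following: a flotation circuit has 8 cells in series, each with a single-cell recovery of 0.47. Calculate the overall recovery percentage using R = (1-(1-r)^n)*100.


99.3774%

Complement of single-cell recovery:
1 - r = 1 - 0.47 = 0.53
Raise to power n:
(1 - r)^8 = 0.53^8 = 0.006225969041
Overall recovery:
R = (1 - 0.006225969041) * 100
= 99.3774%


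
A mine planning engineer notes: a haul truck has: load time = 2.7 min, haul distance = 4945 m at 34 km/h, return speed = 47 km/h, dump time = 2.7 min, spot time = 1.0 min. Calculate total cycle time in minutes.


Convert haul speed to m/min: 34 * 1000/60 = 566.6666667 m/min
Haul time = 4945 / 566.6666667 = 8.726470588 min
Convert return speed to m/min: 47 * 1000/60 = 783.3333333 m/min
Return time = 4945 / 783.3333333 = 6.312765957 min
Total cycle time:
= 2.7 + 8.726470588 + 2.7 + 6.312765957 + 1.0
= 21.4392 min

21.4392 min


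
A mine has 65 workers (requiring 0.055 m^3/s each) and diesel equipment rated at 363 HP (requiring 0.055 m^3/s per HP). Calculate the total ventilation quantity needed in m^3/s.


23.54 m^3/s

Airflow for workers:
Q_people = 65 * 0.055 = 3.575 m^3/s
Airflow for diesel equipment:
Q_diesel = 363 * 0.055 = 19.965 m^3/s
Total ventilation:
Q_total = 3.575 + 19.965
= 23.54 m^3/s


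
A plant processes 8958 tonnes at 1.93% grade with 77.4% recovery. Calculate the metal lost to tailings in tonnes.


39.073 tonnes

Total metal in feed:
= 8958 * 1.93 / 100 = 172.8894 tonnes
Metal recovered:
= 172.8894 * 77.4 / 100 = 133.8163956 tonnes
Metal lost to tailings:
= 172.8894 - 133.8163956
= 39.073 tonnes


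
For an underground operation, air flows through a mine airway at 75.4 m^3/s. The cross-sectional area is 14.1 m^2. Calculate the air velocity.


Velocity = flow rate / cross-sectional area
= 75.4 / 14.1
= 5.3475 m/s

5.3475 m/s


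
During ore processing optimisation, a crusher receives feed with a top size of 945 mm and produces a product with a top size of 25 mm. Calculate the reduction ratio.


37.8

Reduction ratio = feed size / product size
= 945 / 25
= 37.8


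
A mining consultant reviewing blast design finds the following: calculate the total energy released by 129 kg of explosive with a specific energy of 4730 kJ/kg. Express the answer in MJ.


Energy = mass * specific_energy / 1000
= 129 * 4730 / 1000
= 610170 / 1000
= 610.17 MJ

610.17 MJ


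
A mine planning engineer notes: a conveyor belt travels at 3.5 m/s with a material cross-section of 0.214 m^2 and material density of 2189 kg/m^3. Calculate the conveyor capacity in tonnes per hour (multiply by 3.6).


5902.4196 t/h

Volumetric flow = speed * area
= 3.5 * 0.214 = 0.749 m^3/s
Mass flow = volumetric * density
= 0.749 * 2189 = 1639.561 kg/s
Convert to t/h: multiply by 3.6
Capacity = 1639.561 * 3.6
= 5902.4196 t/h


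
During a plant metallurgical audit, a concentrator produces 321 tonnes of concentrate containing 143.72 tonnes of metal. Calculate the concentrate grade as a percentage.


Grade = (metal in concentrate / concentrate mass) * 100
= (143.72 / 321) * 100
= 0.4477258567 * 100
= 44.7726%

44.7726%


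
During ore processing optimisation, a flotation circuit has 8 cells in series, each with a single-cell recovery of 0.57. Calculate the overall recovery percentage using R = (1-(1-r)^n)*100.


99.8831%

Complement of single-cell recovery:
1 - r = 1 - 0.57 = 0.43
Raise to power n:
(1 - r)^8 = 0.43^8 = 0.001168820028
Overall recovery:
R = (1 - 0.001168820028) * 100
= 99.8831%


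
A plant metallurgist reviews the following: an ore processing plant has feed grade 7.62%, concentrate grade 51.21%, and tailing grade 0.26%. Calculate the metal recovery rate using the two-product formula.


Using the two-product formula:
R = 100 * c * (f - t) / (f * (c - t))
Numerator = 100 * 51.21 * (7.62 - 0.26)
= 100 * 51.21 * 7.36
= 37690.56
Denominator = 7.62 * (51.21 - 0.26)
= 7.62 * 50.95
= 388.239
R = 37690.56 / 388.239
= 97.0808%

97.0808%


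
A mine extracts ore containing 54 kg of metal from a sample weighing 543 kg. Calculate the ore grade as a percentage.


Ore grade = (metal mass / ore mass) * 100
= (54 / 543) * 100
= 0.09944751381 * 100
= 9.9448%

9.9448%


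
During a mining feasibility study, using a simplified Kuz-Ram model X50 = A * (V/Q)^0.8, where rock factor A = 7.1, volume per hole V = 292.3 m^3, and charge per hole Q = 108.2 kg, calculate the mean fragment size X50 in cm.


15.7232 cm

Compute V/Q:
V/Q = 292.3 / 108.2 = 2.701478743
Raise to the power 0.8:
(V/Q)^0.8 = 2.701478743^0.8 = 2.214528346
Multiply by A:
X50 = 7.1 * 2.214528346
= 15.7232 cm


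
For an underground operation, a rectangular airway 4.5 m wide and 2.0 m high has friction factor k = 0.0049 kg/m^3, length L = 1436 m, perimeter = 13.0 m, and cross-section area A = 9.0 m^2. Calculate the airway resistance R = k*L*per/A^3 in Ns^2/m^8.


Compute the numerator:
k * L * per = 0.0049 * 1436 * 13.0
= 91.4732
Compute the denominator:
A^3 = 9.0^3 = 729
Resistance:
R = 91.4732 / 729
= 0.1255 Ns^2/m^8

0.1255 Ns^2/m^8


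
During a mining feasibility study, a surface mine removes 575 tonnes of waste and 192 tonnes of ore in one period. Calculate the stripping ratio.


Stripping ratio = waste tonnage / ore tonnage
= 575 / 192
= 2.9948

2.9948


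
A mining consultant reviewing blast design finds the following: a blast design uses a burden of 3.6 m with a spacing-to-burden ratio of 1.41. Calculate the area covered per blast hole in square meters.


18.2736 m^2

First, find the spacing:
Spacing = burden * ratio = 3.6 * 1.41
= 5.076 m
Then, calculate the area:
Area = burden * spacing = 3.6 * 5.076
= 18.2736 m^2


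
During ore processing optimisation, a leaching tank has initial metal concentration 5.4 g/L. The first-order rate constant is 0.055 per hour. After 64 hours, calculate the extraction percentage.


Compute the exponent:
-k * t = -0.055 * 64 = -3.52
Remaining concentration:
C = 5.4 * exp(-3.52)
= 5.4 * 0.02959943517
= 0.1598369499 g/L
Extracted = 5.4 - 0.1598369499 = 5.24016305 g/L
Extraction % = 5.24016305 / 5.4 * 100
= 97.0401%

97.0401%


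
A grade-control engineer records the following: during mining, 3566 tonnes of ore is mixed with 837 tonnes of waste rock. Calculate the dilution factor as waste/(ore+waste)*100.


Total material = ore + waste
= 3566 + 837 = 4403 tonnes
Dilution = waste / total * 100
= 837 / 4403 * 100
= 0.1900976607 * 100
= 19.0098%

19.0098%


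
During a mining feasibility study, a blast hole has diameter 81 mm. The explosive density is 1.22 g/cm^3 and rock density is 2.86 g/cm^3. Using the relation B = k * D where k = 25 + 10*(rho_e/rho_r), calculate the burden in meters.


2.3705 m

First, compute k:
rho_e / rho_r = 1.22 / 2.86 = 0.4265734266
k = 25 + 10 * 0.4265734266 = 29.26573427
Then, compute burden:
B = k * D / 1000 = 29.26573427 * 81 / 1000
= 2370.524476 / 1000
= 2.3705 m


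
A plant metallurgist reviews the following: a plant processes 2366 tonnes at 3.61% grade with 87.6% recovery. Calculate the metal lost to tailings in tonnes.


10.5912 tonnes

Total metal in feed:
= 2366 * 3.61 / 100 = 85.4126 tonnes
Metal recovered:
= 85.4126 * 87.6 / 100 = 74.8214376 tonnes
Metal lost to tailings:
= 85.4126 - 74.8214376
= 10.5912 tonnes


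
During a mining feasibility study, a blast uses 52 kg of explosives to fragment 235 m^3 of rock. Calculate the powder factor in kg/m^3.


0.2213 kg/m^3

Powder factor = explosive mass / rock volume
= 52 / 235
= 0.2213 kg/m^3


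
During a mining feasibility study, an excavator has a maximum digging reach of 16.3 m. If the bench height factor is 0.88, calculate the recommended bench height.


14.344 m

Bench height = reach * factor
= 16.3 * 0.88
= 14.344 m


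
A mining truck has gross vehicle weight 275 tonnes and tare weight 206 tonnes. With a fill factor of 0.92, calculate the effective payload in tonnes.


63.48 tonnes

Maximum payload = gross - tare
= 275 - 206 = 69 tonnes
Effective payload = max payload * fill factor
= 69 * 0.92
= 63.48 tonnes


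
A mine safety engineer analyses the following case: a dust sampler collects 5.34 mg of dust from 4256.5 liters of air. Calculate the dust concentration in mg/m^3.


1.2546 mg/m^3

Convert liters to m^3: 1 m^3 = 1000 L
Concentration = mass / volume * 1000
= 5.34 / 4256.5 * 1000
= 0.001254551862 * 1000
= 1.2546 mg/m^3


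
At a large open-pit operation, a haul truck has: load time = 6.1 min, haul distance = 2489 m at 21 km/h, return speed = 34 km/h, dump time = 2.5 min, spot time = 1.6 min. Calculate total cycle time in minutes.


Convert haul speed to m/min: 21 * 1000/60 = 350 m/min
Haul time = 2489 / 350 = 7.111428571 min
Convert return speed to m/min: 34 * 1000/60 = 566.6666667 m/min
Return time = 2489 / 566.6666667 = 4.392352941 min
Total cycle time:
= 6.1 + 7.111428571 + 2.5 + 4.392352941 + 1.6
= 21.7038 min

21.7038 min


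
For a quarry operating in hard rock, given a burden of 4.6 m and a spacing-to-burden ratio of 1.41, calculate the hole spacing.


Spacing = burden * ratio
= 4.6 * 1.41
= 6.486 m

6.486 m


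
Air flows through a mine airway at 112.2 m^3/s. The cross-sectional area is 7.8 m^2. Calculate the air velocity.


Velocity = flow rate / cross-sectional area
= 112.2 / 7.8
= 14.3846 m/s

14.3846 m/s


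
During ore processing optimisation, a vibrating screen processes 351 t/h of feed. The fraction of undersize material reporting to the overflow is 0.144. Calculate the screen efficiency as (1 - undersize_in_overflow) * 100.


85.6%

Screen efficiency = (1 - fraction of undersize in overflow) * 100
= (1 - 0.144) * 100
= 0.856 * 100
= 85.6%


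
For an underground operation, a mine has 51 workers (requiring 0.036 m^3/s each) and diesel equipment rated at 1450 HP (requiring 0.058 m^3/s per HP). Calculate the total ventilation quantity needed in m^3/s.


85.936 m^3/s

Airflow for workers:
Q_people = 51 * 0.036 = 1.836 m^3/s
Airflow for diesel equipment:
Q_diesel = 1450 * 0.058 = 84.1 m^3/s
Total ventilation:
Q_total = 1.836 + 84.1
= 85.936 m^3/s


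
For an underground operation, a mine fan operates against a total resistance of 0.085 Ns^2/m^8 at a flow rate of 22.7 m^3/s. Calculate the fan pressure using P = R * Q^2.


43.7997 Pa

Compute Q^2:
Q^2 = 22.7^2 = 515.29
Compute pressure:
P = R * Q^2 = 0.085 * 515.29
= 43.7997 Pa


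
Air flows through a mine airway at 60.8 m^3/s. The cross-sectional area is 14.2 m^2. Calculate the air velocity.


4.2817 m/s

Velocity = flow rate / cross-sectional area
= 60.8 / 14.2
= 4.2817 m/s


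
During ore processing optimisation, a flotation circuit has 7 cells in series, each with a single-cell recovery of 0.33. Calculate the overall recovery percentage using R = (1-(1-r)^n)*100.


93.9393%

Complement of single-cell recovery:
1 - r = 1 - 0.33 = 0.67
Raise to power n:
(1 - r)^7 = 0.67^7 = 0.06060711605
Overall recovery:
R = (1 - 0.06060711605) * 100
= 93.9393%


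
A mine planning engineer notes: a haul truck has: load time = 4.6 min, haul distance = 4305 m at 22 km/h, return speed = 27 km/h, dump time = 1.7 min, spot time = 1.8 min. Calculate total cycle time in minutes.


29.4076 min

Convert haul speed to m/min: 22 * 1000/60 = 366.6666667 m/min
Haul time = 4305 / 366.6666667 = 11.74090909 min
Convert return speed to m/min: 27 * 1000/60 = 450 m/min
Return time = 4305 / 450 = 9.566666667 min
Total cycle time:
= 4.6 + 11.74090909 + 1.7 + 9.566666667 + 1.8
= 29.4076 min


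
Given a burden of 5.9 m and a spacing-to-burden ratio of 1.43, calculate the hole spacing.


Spacing = burden * ratio
= 5.9 * 1.43
= 8.437 m

8.437 m


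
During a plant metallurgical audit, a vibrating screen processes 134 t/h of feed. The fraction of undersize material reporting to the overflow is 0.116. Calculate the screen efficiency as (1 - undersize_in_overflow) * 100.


88.4%

Screen efficiency = (1 - fraction of undersize in overflow) * 100
= (1 - 0.116) * 100
= 0.884 * 100
= 88.4%


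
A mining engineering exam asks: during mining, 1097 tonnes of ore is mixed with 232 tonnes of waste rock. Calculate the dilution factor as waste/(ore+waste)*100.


Total material = ore + waste
= 1097 + 232 = 1329 tonnes
Dilution = waste / total * 100
= 232 / 1329 * 100
= 0.1745673439 * 100
= 17.4567%

17.4567%


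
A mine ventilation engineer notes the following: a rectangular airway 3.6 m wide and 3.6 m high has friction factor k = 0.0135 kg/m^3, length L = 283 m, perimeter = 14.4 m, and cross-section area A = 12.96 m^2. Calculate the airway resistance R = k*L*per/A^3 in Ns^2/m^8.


Compute the numerator:
k * L * per = 0.0135 * 283 * 14.4
= 55.0152
Compute the denominator:
A^3 = 12.96^3 = 2176.782336
Resistance:
R = 55.0152 / 2176.782336
= 0.0253 Ns^2/m^8

0.0253 Ns^2/m^8


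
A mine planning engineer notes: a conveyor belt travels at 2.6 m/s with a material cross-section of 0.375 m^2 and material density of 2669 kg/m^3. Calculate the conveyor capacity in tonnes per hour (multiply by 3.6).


9368.19 t/h

Volumetric flow = speed * area
= 2.6 * 0.375 = 0.975 m^3/s
Mass flow = volumetric * density
= 0.975 * 2669 = 2602.275 kg/s
Convert to t/h: multiply by 3.6
Capacity = 2602.275 * 3.6
= 9368.19 t/h


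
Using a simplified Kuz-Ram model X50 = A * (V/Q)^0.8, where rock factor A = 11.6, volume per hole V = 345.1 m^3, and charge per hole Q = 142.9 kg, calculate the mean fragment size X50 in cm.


23.4849 cm

Compute V/Q:
V/Q = 345.1 / 142.9 = 2.414975507
Raise to the power 0.8:
(V/Q)^0.8 = 2.414975507^0.8 = 2.02455782
Multiply by A:
X50 = 11.6 * 2.02455782
= 23.4849 cm


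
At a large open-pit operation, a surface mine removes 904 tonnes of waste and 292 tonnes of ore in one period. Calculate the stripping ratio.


Stripping ratio = waste tonnage / ore tonnage
= 904 / 292
= 3.0959

3.0959


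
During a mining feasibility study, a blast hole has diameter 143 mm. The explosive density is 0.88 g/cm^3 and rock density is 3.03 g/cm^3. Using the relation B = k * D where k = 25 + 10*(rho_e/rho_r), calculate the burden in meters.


3.9903 m

First, compute k:
rho_e / rho_r = 0.88 / 3.03 = 0.2904290429
k = 25 + 10 * 0.2904290429 = 27.90429043
Then, compute burden:
B = k * D / 1000 = 27.90429043 * 143 / 1000
= 3990.313531 / 1000
= 3.9903 m


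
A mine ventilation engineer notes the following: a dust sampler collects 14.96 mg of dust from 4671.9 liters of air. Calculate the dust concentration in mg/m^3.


3.2021 mg/m^3

Convert liters to m^3: 1 m^3 = 1000 L
Concentration = mass / volume * 1000
= 14.96 / 4671.9 * 1000
= 0.003202123333 * 1000
= 3.2021 mg/m^3


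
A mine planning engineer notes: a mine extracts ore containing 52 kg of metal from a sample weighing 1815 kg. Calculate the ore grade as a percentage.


2.865%

Ore grade = (metal mass / ore mass) * 100
= (52 / 1815) * 100
= 0.02865013774 * 100
= 2.865%


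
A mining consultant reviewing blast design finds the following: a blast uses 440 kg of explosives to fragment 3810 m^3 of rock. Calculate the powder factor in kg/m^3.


0.1155 kg/m^3

Powder factor = explosive mass / rock volume
= 440 / 3810
= 0.1155 kg/m^3


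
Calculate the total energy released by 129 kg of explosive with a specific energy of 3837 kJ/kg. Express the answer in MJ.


Energy = mass * specific_energy / 1000
= 129 * 3837 / 1000
= 494973 / 1000
= 494.973 MJ

494.973 MJ


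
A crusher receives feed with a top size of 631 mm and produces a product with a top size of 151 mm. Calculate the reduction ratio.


4.1788

Reduction ratio = feed size / product size
= 631 / 151
= 4.1788


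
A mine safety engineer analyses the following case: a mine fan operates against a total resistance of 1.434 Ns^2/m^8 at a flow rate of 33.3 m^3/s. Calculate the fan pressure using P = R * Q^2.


Compute Q^2:
Q^2 = 33.3^2 = 1108.89
Compute pressure:
P = R * Q^2 = 1.434 * 1108.89
= 1590.1483 Pa

1590.1483 Pa


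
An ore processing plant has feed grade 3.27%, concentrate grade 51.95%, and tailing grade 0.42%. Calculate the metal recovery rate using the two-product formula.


Using the two-product formula:
R = 100 * c * (f - t) / (f * (c - t))
Numerator = 100 * 51.95 * (3.27 - 0.42)
= 100 * 51.95 * 2.85
= 14805.75
Denominator = 3.27 * (51.95 - 0.42)
= 3.27 * 51.53
= 168.5031
R = 14805.75 / 168.5031
= 87.8663%

87.8663%


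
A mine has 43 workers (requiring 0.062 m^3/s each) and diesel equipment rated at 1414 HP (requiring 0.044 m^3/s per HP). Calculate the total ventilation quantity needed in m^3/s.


Airflow for workers:
Q_people = 43 * 0.062 = 2.666 m^3/s
Airflow for diesel equipment:
Q_diesel = 1414 * 0.044 = 62.216 m^3/s
Total ventilation:
Q_total = 2.666 + 62.216
= 64.882 m^3/s

64.882 m^3/s


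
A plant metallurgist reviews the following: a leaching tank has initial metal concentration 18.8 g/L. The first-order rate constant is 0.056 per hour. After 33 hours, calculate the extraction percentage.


Compute the exponent:
-k * t = -0.056 * 33 = -1.848
Remaining concentration:
C = 18.8 * exp(-1.848)
= 18.8 * 0.1575519553
= 2.96197676 g/L
Extracted = 18.8 - 2.96197676 = 15.83802324 g/L
Extraction % = 15.83802324 / 18.8 * 100
= 84.2448%

84.2448%


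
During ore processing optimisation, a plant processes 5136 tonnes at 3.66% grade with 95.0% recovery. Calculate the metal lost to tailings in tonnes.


9.3989 tonnes

Total metal in feed:
= 5136 * 3.66 / 100 = 187.9776 tonnes
Metal recovered:
= 187.9776 * 95.0 / 100 = 178.57872 tonnes
Metal lost to tailings:
= 187.9776 - 178.57872
= 9.3989 tonnes


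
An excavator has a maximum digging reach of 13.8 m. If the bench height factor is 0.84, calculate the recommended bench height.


Bench height = reach * factor
= 13.8 * 0.84
= 11.592 m

11.592 m


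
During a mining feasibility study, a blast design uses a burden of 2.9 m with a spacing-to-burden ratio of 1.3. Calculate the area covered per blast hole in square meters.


First, find the spacing:
Spacing = burden * ratio = 2.9 * 1.3
= 3.77 m
Then, calculate the area:
Area = burden * spacing = 2.9 * 3.77
= 10.933 m^2

10.933 m^2


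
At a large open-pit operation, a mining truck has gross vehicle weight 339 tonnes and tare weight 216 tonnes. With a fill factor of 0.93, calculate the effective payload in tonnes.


114.39 tonnes

Maximum payload = gross - tare
= 339 - 216 = 123 tonnes
Effective payload = max payload * fill factor
= 123 * 0.93
= 114.39 tonnes


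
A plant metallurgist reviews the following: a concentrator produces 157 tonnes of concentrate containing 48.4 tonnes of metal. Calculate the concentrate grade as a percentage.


Grade = (metal in concentrate / concentrate mass) * 100
= (48.4 / 157) * 100
= 0.3082802548 * 100
= 30.828%

30.828%


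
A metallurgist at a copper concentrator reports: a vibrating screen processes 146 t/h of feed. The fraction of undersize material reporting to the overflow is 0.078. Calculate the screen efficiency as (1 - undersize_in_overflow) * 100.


92.2%

Screen efficiency = (1 - fraction of undersize in overflow) * 100
= (1 - 0.078) * 100
= 0.922 * 100
= 92.2%


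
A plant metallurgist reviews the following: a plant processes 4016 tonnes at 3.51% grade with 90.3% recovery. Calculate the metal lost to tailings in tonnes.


13.6733 tonnes

Total metal in feed:
= 4016 * 3.51 / 100 = 140.9616 tonnes
Metal recovered:
= 140.9616 * 90.3 / 100 = 127.2883248 tonnes
Metal lost to tailings:
= 140.9616 - 127.2883248
= 13.6733 tonnes


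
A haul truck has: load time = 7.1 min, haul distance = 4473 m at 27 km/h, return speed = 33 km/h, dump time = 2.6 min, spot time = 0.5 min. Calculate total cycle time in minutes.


Convert haul speed to m/min: 27 * 1000/60 = 450 m/min
Haul time = 4473 / 450 = 9.94 min
Convert return speed to m/min: 33 * 1000/60 = 550 m/min
Return time = 4473 / 550 = 8.132727273 min
Total cycle time:
= 7.1 + 9.94 + 2.6 + 8.132727273 + 0.5
= 28.2727 min

28.2727 min


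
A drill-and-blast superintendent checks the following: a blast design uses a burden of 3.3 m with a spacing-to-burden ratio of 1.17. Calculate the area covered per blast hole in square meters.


12.7413 m^2

First, find the spacing:
Spacing = burden * ratio = 3.3 * 1.17
= 3.861 m
Then, calculate the area:
Area = burden * spacing = 3.3 * 3.861
= 12.7413 m^2


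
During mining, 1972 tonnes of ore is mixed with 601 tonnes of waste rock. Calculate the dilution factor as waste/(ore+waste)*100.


Total material = ore + waste
= 1972 + 601 = 2573 tonnes
Dilution = waste / total * 100
= 601 / 2573 * 100
= 0.2335794792 * 100
= 23.3579%

23.3579%


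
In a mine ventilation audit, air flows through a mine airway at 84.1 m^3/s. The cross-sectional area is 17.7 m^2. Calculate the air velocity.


Velocity = flow rate / cross-sectional area
= 84.1 / 17.7
= 4.7514 m/s

4.7514 m/s


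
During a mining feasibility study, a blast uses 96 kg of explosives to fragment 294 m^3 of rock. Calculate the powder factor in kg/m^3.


Powder factor = explosive mass / rock volume
= 96 / 294
= 0.3265 kg/m^3

0.3265 kg/m^3


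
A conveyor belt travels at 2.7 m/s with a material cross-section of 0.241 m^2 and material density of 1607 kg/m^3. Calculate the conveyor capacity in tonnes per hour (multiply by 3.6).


3764.4296 t/h

Volumetric flow = speed * area
= 2.7 * 0.241 = 0.6507 m^3/s
Mass flow = volumetric * density
= 0.6507 * 1607 = 1045.6749 kg/s
Convert to t/h: multiply by 3.6
Capacity = 1045.6749 * 3.6
= 3764.4296 t/h


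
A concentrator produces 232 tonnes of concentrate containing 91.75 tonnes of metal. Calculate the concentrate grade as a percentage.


Grade = (metal in concentrate / concentrate mass) * 100
= (91.75 / 232) * 100
= 0.3954741379 * 100
= 39.5474%

39.5474%


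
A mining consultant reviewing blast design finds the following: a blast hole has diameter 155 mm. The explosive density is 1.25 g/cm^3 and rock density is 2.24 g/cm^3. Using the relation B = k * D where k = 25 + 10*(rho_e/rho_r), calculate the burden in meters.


First, compute k:
rho_e / rho_r = 1.25 / 2.24 = 0.5580357143
k = 25 + 10 * 0.5580357143 = 30.58035714
Then, compute burden:
B = k * D / 1000 = 30.58035714 * 155 / 1000
= 4739.955357 / 1000
= 4.74 m

4.74 m


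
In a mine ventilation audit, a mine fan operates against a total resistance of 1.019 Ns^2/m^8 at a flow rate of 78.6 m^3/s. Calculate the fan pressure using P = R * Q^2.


Compute Q^2:
Q^2 = 78.6^2 = 6177.96
Compute pressure:
P = R * Q^2 = 1.019 * 6177.96
= 6295.3412 Pa

6295.3412 Pa


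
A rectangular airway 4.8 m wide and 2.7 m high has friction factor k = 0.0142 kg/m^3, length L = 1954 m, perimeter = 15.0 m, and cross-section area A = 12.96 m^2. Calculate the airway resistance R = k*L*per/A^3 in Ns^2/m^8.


0.1912 Ns^2/m^8

Compute the numerator:
k * L * per = 0.0142 * 1954 * 15.0
= 416.202
Compute the denominator:
A^3 = 12.96^3 = 2176.782336
Resistance:
R = 416.202 / 2176.782336
= 0.1912 Ns^2/m^8


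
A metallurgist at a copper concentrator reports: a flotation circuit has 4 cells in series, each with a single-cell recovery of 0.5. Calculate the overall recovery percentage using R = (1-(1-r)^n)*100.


Complement of single-cell recovery:
1 - r = 1 - 0.5 = 0.5
Raise to power n:
(1 - r)^4 = 0.5^4 = 0.0625
Overall recovery:
R = (1 - 0.0625) * 100
= 93.75%

93.75%


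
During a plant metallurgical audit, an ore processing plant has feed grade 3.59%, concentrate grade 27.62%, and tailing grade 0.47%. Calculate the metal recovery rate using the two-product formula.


Using the two-product formula:
R = 100 * c * (f - t) / (f * (c - t))
Numerator = 100 * 27.62 * (3.59 - 0.47)
= 100 * 27.62 * 3.12
= 8617.44
Denominator = 3.59 * (27.62 - 0.47)
= 3.59 * 27.15
= 97.4685
R = 8617.44 / 97.4685
= 88.4126%

88.4126%


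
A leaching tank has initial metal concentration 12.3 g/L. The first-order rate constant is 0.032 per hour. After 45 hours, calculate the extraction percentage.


Compute the exponent:
-k * t = -0.032 * 45 = -1.44
Remaining concentration:
C = 12.3 * exp(-1.44)
= 12.3 * 0.2369277587
= 2.914211432 g/L
Extracted = 12.3 - 2.914211432 = 9.385788568 g/L
Extraction % = 9.385788568 / 12.3 * 100
= 76.3072%

76.3072%


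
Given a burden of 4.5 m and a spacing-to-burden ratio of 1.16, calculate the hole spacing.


5.22 m

Spacing = burden * ratio
= 4.5 * 1.16
= 5.22 m


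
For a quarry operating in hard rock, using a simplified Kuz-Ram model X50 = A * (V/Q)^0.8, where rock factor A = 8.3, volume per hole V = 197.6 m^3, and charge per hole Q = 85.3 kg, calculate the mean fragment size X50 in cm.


16.2536 cm

Compute V/Q:
V/Q = 197.6 / 85.3 = 2.316529894
Raise to the power 0.8:
(V/Q)^0.8 = 2.316529894^0.8 = 1.958259884
Multiply by A:
X50 = 8.3 * 1.958259884
= 16.2536 cm


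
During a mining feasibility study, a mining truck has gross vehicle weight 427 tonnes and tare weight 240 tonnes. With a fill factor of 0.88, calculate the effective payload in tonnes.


164.56 tonnes

Maximum payload = gross - tare
= 427 - 240 = 187 tonnes
Effective payload = max payload * fill factor
= 187 * 0.88
= 164.56 tonnes


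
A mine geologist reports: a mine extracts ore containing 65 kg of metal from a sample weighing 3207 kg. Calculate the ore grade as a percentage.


Ore grade = (metal mass / ore mass) * 100
= (65 / 3207) * 100
= 0.02026816339 * 100
= 2.0268%

2.0268%


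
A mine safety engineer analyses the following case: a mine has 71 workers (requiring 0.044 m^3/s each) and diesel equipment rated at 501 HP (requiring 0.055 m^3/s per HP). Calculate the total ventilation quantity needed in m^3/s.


30.679 m^3/s

Airflow for workers:
Q_people = 71 * 0.044 = 3.124 m^3/s
Airflow for diesel equipment:
Q_diesel = 501 * 0.055 = 27.555 m^3/s
Total ventilation:
Q_total = 3.124 + 27.555
= 30.679 m^3/s


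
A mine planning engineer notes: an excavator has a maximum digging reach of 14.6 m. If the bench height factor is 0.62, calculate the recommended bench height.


Bench height = reach * factor
= 14.6 * 0.62
= 9.052 m

9.052 m


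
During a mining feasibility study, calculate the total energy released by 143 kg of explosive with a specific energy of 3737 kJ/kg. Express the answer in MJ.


Energy = mass * specific_energy / 1000
= 143 * 3737 / 1000
= 534391 / 1000
= 534.391 MJ

534.391 MJ


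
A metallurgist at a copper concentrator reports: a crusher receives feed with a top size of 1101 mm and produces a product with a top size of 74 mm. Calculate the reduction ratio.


14.8784

Reduction ratio = feed size / product size
= 1101 / 74
= 14.8784


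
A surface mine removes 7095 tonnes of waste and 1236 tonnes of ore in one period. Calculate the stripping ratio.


Stripping ratio = waste tonnage / ore tonnage
= 7095 / 1236
= 5.7403

5.7403


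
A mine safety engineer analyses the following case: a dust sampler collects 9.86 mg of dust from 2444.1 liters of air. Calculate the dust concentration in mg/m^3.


4.0342 mg/m^3

Convert liters to m^3: 1 m^3 = 1000 L
Concentration = mass / volume * 1000
= 9.86 / 2444.1 * 1000
= 0.00403420482 * 1000
= 4.0342 mg/m^3


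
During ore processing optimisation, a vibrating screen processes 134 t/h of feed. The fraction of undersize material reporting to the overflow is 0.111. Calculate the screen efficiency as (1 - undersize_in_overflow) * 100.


88.9%

Screen efficiency = (1 - fraction of undersize in overflow) * 100
= (1 - 0.111) * 100
= 0.889 * 100
= 88.9%


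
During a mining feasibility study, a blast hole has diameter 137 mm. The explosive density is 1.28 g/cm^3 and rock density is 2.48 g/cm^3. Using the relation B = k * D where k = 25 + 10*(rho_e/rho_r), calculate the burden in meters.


First, compute k:
rho_e / rho_r = 1.28 / 2.48 = 0.5161290323
k = 25 + 10 * 0.5161290323 = 30.16129032
Then, compute burden:
B = k * D / 1000 = 30.16129032 * 137 / 1000
= 4132.096774 / 1000
= 4.1321 m

4.1321 m
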